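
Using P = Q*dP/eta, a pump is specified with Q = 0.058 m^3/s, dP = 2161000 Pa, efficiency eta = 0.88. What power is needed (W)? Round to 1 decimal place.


P = Q * dP / eta
P = 0.058 * 2161000 / 0.88
P = 125338.0 / 0.88
P = 142429.5 W


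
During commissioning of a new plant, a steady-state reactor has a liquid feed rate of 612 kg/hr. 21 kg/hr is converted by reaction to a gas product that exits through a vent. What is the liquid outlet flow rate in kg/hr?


Steady-state mass balance on the main outlet: F_out = F_in - F_removed
F_out = 612 - 21
F_out = 591 kg/hr


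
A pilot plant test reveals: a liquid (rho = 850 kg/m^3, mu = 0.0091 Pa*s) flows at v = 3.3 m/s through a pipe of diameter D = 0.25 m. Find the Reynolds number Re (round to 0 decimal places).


Re = rho * v * D / mu
Re = 850 * 3.3 * 0.25 / 0.0091
Re = 701.25 / 0.0091
Re = 77060


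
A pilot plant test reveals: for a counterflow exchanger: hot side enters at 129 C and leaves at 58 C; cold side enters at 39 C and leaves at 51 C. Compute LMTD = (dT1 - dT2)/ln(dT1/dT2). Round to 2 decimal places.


dT1 = Th_in - Tc_out = 129 - 51 = 78
dT2 = Th_out - Tc_in = 58 - 39 = 19
LMTD = (dT1 - dT2) / ln(dT1/dT2)
LMTD = (78 - 19) / ln(78/19)
LMTD = 41.78 K


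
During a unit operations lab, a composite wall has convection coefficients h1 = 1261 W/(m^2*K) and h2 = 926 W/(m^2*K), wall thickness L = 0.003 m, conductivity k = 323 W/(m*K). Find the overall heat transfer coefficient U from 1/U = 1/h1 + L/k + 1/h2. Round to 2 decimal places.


1/U = 1/h1 + L/k + 1/h2
1/U = 1/1261 + 0.003/323 + 1/926
1/U = 0.0007930214 + 9.2879e-06 + 0.0010799136
1/U = 0.0018822229
U = 531.29 W/(m^2*K)


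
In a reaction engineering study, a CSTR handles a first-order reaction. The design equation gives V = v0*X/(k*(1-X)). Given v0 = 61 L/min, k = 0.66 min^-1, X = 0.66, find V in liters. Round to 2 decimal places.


V = v0 * X / (k * (1 - X))
V = 61 * 0.66 / (0.66 * (1 - 0.66))
V = 40.26 / (0.66 * 0.34)
V = 40.26 / 0.2244
V = 179.41 L


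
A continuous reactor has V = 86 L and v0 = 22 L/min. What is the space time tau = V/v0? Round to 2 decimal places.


tau = V / v0
tau = 86 / 22
tau = 3.91 min


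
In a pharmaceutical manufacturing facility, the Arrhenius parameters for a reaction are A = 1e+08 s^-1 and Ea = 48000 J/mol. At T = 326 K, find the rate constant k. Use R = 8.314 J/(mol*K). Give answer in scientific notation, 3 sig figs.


k = A * exp(-Ea/(R*T))
k = 1e+08 * exp(-48000 / (8.314 * 326))
k = 1e+08 * exp(-17.709798)
k = 2.04e+00


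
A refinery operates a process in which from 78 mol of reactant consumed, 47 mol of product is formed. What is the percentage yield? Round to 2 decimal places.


Yield = (moles product / moles consumed) * 100%
Yield = (47 / 78) * 100
Yield = 0.6026 * 100
Yield = 60.26%


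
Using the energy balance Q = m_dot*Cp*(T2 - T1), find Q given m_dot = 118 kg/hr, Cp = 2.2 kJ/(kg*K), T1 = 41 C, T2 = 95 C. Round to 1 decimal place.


Q = m_dot * Cp * (T2 - T1)
Q = 118 * 2.2 * (95 - 41)
Q = 118 * 2.2 * 54
Q = 14018.4 kJ/hr


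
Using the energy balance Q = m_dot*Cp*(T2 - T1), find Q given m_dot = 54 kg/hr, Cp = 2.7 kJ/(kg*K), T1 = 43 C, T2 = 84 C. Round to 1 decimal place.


Q = m_dot * Cp * (T2 - T1)
Q = 54 * 2.7 * (84 - 43)
Q = 54 * 2.7 * 41
Q = 5977.8 kJ/hr


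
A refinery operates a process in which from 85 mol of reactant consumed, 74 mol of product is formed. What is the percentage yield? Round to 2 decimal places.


Yield = (moles product / moles consumed) * 100%
Yield = (74 / 85) * 100
Yield = 0.8706 * 100
Yield = 87.06%


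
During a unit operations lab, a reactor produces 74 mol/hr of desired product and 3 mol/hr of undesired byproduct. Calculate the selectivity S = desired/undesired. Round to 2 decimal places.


S = desired product rate / undesired product rate
S = 74 / 3
S = 24.67


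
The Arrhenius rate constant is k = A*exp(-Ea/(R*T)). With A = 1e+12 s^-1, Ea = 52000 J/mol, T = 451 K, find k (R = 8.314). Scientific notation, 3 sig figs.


k = A * exp(-Ea/(R*T))
k = 1e+12 * exp(-52000 / (8.314 * 451))
k = 1e+12 * exp(-13.868094)
k = 9.49e+05


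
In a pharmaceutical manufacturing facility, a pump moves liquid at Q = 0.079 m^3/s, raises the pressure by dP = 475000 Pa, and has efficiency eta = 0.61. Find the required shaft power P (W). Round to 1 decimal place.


P = Q * dP / eta
P = 0.079 * 475000 / 0.61
P = 37525.0 / 0.61
P = 61516.4 W


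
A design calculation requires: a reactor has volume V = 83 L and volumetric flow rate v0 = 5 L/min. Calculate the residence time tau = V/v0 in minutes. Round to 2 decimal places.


tau = V / v0
tau = 83 / 5
tau = 16.60 min


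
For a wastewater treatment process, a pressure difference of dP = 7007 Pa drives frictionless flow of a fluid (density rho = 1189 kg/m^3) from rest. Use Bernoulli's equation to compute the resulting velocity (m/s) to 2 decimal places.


v = sqrt(2*dP/rho)
v = sqrt(2*7007/1189)
v = sqrt(11.786375)
v = 3.43 m/s


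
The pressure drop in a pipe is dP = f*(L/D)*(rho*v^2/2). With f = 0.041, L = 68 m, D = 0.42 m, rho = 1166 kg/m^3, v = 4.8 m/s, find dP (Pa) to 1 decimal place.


dP = f * (L/D) * (rho*v^2/2)
dP = 0.041 * (68/0.42) * (1166*4.8^2/2)
L/D = 161.9047619
rho*v^2/2 = 1166*23.04/2 = 13432.32
dP = 0.041 * 161.9047619 * 13432.32
dP = 89165.0 Pa


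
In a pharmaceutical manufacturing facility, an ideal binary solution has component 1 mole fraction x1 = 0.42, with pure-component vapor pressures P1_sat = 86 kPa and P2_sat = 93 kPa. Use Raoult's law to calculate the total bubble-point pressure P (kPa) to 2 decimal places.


P = x1*P1_sat + x2*P2_sat
x2 = 1 - x1 = 1 - 0.42 = 0.58
P = 0.42*86 + 0.58*93
P = 36.12 + 53.94
P = 90.06 kPa


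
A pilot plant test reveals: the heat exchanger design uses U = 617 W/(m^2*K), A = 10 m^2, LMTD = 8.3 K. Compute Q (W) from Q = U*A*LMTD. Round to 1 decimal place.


Q = U * A * LMTD
Q = 617 * 10 * 8.3
Q = 51211.0 W


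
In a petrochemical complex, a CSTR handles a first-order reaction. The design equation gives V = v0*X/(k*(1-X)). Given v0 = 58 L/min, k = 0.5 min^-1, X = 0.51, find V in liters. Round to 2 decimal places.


V = v0 * X / (k * (1 - X))
V = 58 * 0.51 / (0.5 * (1 - 0.51))
V = 29.58 / (0.5 * 0.49)
V = 29.58 / 0.245
V = 120.73 L


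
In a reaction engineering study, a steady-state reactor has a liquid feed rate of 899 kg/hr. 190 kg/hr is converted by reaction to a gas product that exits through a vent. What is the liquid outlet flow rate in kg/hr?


Steady-state mass balance on the main outlet: F_out = F_in - F_removed
F_out = 899 - 190
F_out = 709 kg/hr


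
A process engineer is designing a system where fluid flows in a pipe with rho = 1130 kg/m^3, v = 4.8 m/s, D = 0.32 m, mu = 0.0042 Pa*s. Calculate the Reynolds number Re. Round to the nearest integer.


Re = rho * v * D / mu
Re = 1130 * 4.8 * 0.32 / 0.0042
Re = 1735.68 / 0.0042
Re = 413257


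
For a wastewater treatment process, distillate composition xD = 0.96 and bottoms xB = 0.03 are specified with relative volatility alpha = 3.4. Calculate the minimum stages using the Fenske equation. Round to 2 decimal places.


N_min = ln((xD*(1-xB))/(xB*(1-xD))) / ln(alpha)
Numerator inside ln: 0.9312 / 0.0012 = 776.0
ln(776.0) = 6.654153
ln(alpha) = ln(3.4) = 1.223775
N_min = 6.654153 / 1.223775 = 5.44


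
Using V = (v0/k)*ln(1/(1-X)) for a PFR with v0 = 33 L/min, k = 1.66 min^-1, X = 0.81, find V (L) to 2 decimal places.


V = (v0/k) * ln(1/(1-X))
V = (33/1.66) * ln(1/(1-0.81))
V = 19.879518 * ln(5.263158)
V = 19.879518 * 1.660731
V = 33.01 L


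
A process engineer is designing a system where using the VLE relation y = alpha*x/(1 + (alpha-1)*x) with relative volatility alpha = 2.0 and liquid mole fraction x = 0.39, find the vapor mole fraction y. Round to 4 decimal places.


y = alpha*x / (1 + (alpha-1)*x)
y = 2.0*0.39 / (1 + (2.0-1)*0.39)
y = 0.78 / (1 + 0.39)
y = 0.78 / 1.39
y = 0.5612


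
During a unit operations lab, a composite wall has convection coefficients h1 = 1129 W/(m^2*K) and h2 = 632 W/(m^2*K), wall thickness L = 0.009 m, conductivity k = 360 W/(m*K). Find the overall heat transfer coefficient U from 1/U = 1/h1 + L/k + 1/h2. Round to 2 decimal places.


1/U = 1/h1 + L/k + 1/h2
1/U = 1/1129 + 0.009/360 + 1/632
1/U = 0.0008857396 + 2.5e-05 + 0.0015822785
1/U = 0.0024930181
U = 401.12 W/(m^2*K)


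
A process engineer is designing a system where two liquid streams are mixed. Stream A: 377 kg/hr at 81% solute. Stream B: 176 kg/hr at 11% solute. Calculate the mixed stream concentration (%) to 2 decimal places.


Mass balance on solute: F1*x1 + F2*x2 = F3*x3
F3 = F1 + F2 = 377 + 176 = 553 kg/hr
x3 = (F1*x1 + F2*x2)/F3
x3 = (377*0.81 + 176*0.11) / 553
x3 = 58.72%


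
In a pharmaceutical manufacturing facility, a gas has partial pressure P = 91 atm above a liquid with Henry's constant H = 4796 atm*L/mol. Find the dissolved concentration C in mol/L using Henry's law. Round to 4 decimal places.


C = P / H
C = 91 / 4796
C = 0.0190 mol/L


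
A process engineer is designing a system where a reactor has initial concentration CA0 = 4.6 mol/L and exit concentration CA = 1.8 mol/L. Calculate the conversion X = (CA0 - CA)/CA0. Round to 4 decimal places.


X = (CA0 - CA) / CA0
X = (4.6 - 1.8) / 4.6
X = 2.8 / 4.6
X = 0.6087


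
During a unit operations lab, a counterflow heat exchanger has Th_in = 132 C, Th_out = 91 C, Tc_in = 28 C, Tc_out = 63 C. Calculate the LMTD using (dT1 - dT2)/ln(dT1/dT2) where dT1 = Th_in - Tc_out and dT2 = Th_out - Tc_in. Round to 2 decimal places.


dT1 = Th_in - Tc_out = 132 - 63 = 69
dT2 = Th_out - Tc_in = 91 - 28 = 63
LMTD = (dT1 - dT2) / ln(dT1/dT2)
LMTD = (69 - 63) / ln(69/63)
LMTD = 65.95 K


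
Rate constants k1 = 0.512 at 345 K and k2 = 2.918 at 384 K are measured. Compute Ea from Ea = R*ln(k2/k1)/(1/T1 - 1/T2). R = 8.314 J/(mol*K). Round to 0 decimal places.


Ea = R * ln(k2/k1) / (1/T1 - 1/T2)
ln(k2/k1) = ln(2.918/0.512) = 1.7403291
1/T1 - 1/T2 = 1/345 - 1/384 = 0.000294384058
Ea = 8.314 * 1.7403291 / 0.000294384058
Ea = 49150 J/mol


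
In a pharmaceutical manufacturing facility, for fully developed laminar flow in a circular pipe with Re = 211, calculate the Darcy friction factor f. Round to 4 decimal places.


f = 64 / Re
f = 64 / 211
f = 0.3033


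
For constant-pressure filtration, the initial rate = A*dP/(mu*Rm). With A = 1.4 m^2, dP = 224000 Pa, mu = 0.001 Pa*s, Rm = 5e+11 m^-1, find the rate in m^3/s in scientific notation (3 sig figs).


rate = A * dP / (mu * Rm)
rate = 1.4 * 224000 / (0.001 * 5e+11)
rate = 313600.0 / 5.000e+08
rate = 6.27e-04 m^3/s


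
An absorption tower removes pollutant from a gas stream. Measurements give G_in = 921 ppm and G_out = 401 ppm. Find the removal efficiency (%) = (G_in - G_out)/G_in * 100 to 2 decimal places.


Efficiency = (G_in - G_out) / G_in * 100%
Efficiency = (921 - 401) / 921 * 100
Efficiency = 520 / 921 * 100
Efficiency = 56.46%


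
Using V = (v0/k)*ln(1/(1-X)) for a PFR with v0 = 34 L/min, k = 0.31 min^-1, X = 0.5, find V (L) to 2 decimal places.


V = (v0/k) * ln(1/(1-X))
V = (34/0.31) * ln(1/(1-0.5))
V = 109.677419 * ln(2.0)
V = 109.677419 * 0.693147
V = 76.02 L


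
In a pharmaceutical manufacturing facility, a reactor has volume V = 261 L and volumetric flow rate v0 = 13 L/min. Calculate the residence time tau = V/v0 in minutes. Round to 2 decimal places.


tau = V / v0
tau = 261 / 13
tau = 20.08 min


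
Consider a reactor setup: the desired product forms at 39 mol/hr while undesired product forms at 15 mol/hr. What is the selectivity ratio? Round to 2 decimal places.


S = desired product rate / undesired product rate
S = 39 / 15
S = 2.60


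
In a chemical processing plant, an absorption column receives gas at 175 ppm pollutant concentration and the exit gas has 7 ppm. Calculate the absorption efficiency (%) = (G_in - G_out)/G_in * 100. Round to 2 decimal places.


Efficiency = (G_in - G_out) / G_in * 100%
Efficiency = (175 - 7) / 175 * 100
Efficiency = 168 / 175 * 100
Efficiency = 96.00%


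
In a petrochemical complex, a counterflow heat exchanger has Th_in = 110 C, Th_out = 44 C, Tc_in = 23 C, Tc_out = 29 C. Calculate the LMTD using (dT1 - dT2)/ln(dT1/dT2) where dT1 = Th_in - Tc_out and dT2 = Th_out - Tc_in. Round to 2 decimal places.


dT1 = Th_in - Tc_out = 110 - 29 = 81
dT2 = Th_out - Tc_in = 44 - 23 = 21
LMTD = (dT1 - dT2) / ln(dT1/dT2)
LMTD = (81 - 21) / ln(81/21)
LMTD = 44.45 K


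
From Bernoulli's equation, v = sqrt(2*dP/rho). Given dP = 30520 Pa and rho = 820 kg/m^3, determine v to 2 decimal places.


v = sqrt(2*dP/rho)
v = sqrt(2*30520/820)
v = sqrt(74.439024)
v = 8.63 m/s


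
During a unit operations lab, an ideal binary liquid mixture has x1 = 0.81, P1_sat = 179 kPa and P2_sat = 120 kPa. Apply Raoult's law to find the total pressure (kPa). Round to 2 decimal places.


P = x1*P1_sat + x2*P2_sat
x2 = 1 - x1 = 1 - 0.81 = 0.19
P = 0.81*179 + 0.19*120
P = 144.99 + 22.8
P = 167.79 kPa


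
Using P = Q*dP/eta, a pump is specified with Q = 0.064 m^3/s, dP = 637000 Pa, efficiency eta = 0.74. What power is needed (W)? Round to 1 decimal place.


P = Q * dP / eta
P = 0.064 * 637000 / 0.74
P = 40768.0 / 0.74
P = 55091.9 W


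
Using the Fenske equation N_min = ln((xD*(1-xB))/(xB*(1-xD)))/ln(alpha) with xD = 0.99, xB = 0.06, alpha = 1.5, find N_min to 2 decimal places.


N_min = ln((xD*(1-xB))/(xB*(1-xD))) / ln(alpha)
Numerator inside ln: 0.9306 / 0.0006 = 1551.0
ln(1551.0) = 7.346655
ln(alpha) = ln(1.5) = 0.405465
N_min = 7.346655 / 0.405465 = 18.12


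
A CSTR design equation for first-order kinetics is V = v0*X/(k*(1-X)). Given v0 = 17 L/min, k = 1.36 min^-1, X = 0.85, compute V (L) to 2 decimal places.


V = v0 * X / (k * (1 - X))
V = 17 * 0.85 / (1.36 * (1 - 0.85))
V = 14.45 / (1.36 * 0.15)
V = 14.45 / 0.204
V = 70.83 L


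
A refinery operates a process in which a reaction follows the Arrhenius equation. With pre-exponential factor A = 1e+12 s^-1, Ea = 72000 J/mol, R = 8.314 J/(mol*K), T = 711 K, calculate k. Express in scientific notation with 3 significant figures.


k = A * exp(-Ea/(R*T))
k = 1e+12 * exp(-72000 / (8.314 * 711))
k = 1e+12 * exp(-12.180157)
k = 5.13e+06


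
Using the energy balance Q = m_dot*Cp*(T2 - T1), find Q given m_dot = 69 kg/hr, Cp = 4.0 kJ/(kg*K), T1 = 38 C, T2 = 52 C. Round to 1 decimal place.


Q = m_dot * Cp * (T2 - T1)
Q = 69 * 4.0 * (52 - 38)
Q = 69 * 4.0 * 14
Q = 3864.0 kJ/hr


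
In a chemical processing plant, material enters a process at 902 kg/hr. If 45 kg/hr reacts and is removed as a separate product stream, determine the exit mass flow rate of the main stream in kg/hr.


Steady-state mass balance on the main outlet: F_out = F_in - F_removed
F_out = 902 - 45
F_out = 857 kg/hr


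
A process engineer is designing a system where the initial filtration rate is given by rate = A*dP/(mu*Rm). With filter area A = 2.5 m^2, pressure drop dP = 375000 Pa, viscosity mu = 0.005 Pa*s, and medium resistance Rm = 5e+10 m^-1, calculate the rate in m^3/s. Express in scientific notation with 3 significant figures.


rate = A * dP / (mu * Rm)
rate = 2.5 * 375000 / (0.005 * 5e+10)
rate = 937500.0 / 2.500e+08
rate = 3.75e-03 m^3/s


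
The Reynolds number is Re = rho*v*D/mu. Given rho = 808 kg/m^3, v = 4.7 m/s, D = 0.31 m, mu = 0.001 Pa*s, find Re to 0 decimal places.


Re = rho * v * D / mu
Re = 808 * 4.7 * 0.31 / 0.001
Re = 1177.256 / 0.001
Re = 1177256


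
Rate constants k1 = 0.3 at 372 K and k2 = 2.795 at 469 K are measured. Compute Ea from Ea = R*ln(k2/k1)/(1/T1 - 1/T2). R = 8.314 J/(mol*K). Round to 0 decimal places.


Ea = R * ln(k2/k1) / (1/T1 - 1/T2)
ln(k2/k1) = ln(2.795/0.3) = 2.2318049
1/T1 - 1/T2 = 1/372 - 1/469 = 0.000555975881
Ea = 8.314 * 2.2318049 / 0.000555975881
Ea = 33374 J/mol


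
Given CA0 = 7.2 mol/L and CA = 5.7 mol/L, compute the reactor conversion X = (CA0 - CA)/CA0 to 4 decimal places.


X = (CA0 - CA) / CA0
X = (7.2 - 5.7) / 7.2
X = 1.5 / 7.2
X = 0.2083


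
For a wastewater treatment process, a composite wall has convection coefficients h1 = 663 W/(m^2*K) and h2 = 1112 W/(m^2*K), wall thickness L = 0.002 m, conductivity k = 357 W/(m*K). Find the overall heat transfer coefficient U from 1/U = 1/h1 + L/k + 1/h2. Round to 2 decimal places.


1/U = 1/h1 + L/k + 1/h2
1/U = 1/663 + 0.002/357 + 1/1112
1/U = 0.0015082956 + 5.6022e-06 + 0.0008992806
1/U = 0.0024131784
U = 414.39 W/(m^2*K)


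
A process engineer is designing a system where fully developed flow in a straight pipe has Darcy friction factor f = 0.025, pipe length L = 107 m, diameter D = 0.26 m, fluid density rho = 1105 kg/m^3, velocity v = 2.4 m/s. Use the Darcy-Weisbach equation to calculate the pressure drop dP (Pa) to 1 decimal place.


dP = f * (L/D) * (rho*v^2/2)
dP = 0.025 * (107/0.26) * (1105*2.4^2/2)
L/D = 411.53846154
rho*v^2/2 = 1105*5.76/2 = 3182.4
dP = 0.025 * 411.53846154 * 3182.4
dP = 32742.0 Pa


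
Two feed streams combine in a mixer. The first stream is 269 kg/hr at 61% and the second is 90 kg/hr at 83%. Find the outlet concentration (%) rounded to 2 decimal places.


Mass balance on solute: F1*x1 + F2*x2 = F3*x3
F3 = F1 + F2 = 269 + 90 = 359 kg/hr
x3 = (F1*x1 + F2*x2)/F3
x3 = (269*0.61 + 90*0.83) / 359
x3 = 66.52%


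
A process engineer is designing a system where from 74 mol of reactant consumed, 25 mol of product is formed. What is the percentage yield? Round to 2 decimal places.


Yield = (moles product / moles consumed) * 100%
Yield = (25 / 74) * 100
Yield = 0.3378 * 100
Yield = 33.78%


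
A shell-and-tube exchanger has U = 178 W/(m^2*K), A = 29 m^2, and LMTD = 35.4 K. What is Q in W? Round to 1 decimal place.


Q = U * A * LMTD
Q = 178 * 29 * 35.4
Q = 182734.8 W


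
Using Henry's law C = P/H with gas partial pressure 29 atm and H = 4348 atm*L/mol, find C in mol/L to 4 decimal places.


C = P / H
C = 29 / 4348
C = 0.0067 mol/L


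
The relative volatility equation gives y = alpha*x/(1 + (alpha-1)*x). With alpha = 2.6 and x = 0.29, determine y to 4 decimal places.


y = alpha*x / (1 + (alpha-1)*x)
y = 2.6*0.29 / (1 + (2.6-1)*0.29)
y = 0.754 / (1 + 0.464)
y = 0.754 / 1.464
y = 0.5150


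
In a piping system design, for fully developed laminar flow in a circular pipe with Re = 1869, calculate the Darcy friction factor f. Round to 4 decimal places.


f = 64 / Re
f = 64 / 1869
f = 0.0342


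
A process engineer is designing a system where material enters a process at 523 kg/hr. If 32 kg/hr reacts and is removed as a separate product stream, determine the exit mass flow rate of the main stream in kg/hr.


Steady-state mass balance on the main outlet: F_out = F_in - F_removed
F_out = 523 - 32
F_out = 491 kg/hr


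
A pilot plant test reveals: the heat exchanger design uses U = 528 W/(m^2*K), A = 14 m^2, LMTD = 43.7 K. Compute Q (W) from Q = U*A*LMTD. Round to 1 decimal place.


Q = U * A * LMTD
Q = 528 * 14 * 43.7
Q = 323030.4 W


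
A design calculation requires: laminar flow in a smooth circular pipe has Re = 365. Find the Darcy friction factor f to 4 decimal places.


f = 64 / Re
f = 64 / 365
f = 0.1753


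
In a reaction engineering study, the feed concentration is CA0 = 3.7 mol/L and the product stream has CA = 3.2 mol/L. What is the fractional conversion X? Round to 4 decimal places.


X = (CA0 - CA) / CA0
X = (3.7 - 3.2) / 3.7
X = 0.5 / 3.7
X = 0.1351


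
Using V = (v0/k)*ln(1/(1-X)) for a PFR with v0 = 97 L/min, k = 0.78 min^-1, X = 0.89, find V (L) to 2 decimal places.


V = (v0/k) * ln(1/(1-X))
V = (97/0.78) * ln(1/(1-0.89))
V = 124.358974 * ln(9.090909)
V = 124.358974 * 2.207275
V = 274.49 L


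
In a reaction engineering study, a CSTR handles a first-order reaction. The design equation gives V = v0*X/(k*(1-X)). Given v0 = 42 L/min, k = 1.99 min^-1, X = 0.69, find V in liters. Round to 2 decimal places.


V = v0 * X / (k * (1 - X))
V = 42 * 0.69 / (1.99 * (1 - 0.69))
V = 28.98 / (1.99 * 0.31)
V = 28.98 / 0.6169
V = 46.98 L


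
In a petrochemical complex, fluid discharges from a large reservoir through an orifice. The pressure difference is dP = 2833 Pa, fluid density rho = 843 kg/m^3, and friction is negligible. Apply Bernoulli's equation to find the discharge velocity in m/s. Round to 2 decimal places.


v = sqrt(2*dP/rho)
v = sqrt(2*2833/843)
v = sqrt(6.721234)
v = 2.59 m/s


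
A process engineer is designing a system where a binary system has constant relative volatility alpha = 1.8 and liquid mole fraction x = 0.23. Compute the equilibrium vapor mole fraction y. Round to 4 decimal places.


y = alpha*x / (1 + (alpha-1)*x)
y = 1.8*0.23 / (1 + (1.8-1)*0.23)
y = 0.414 / (1 + 0.184)
y = 0.414 / 1.184
y = 0.3497


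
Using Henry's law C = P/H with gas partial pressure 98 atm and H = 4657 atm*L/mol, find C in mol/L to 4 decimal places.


C = P / H
C = 98 / 4657
C = 0.0210 mol/L


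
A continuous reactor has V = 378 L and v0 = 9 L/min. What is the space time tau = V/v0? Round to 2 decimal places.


tau = V / v0
tau = 378 / 9
tau = 42.00 min


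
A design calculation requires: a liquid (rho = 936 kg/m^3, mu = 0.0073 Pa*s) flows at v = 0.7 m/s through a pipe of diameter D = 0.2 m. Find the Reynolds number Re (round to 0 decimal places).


Re = rho * v * D / mu
Re = 936 * 0.7 * 0.2 / 0.0073
Re = 131.04 / 0.0073
Re = 17951


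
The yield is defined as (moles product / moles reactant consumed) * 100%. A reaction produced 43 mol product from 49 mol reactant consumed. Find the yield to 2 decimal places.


Yield = (moles product / moles consumed) * 100%
Yield = (43 / 49) * 100
Yield = 0.8776 * 100
Yield = 87.76%


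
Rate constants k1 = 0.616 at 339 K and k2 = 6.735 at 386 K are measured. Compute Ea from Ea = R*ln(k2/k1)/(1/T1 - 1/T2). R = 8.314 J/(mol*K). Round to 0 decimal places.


Ea = R * ln(k2/k1) / (1/T1 - 1/T2)
ln(k2/k1) = ln(6.735/0.616) = 2.3918261
1/T1 - 1/T2 = 1/339 - 1/386 = 0.000359178932
Ea = 8.314 * 2.3918261 / 0.000359178932
Ea = 55364 J/mol


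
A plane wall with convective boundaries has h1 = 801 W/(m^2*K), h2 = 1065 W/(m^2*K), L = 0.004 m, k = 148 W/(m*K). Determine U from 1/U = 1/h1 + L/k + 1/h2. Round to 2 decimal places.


1/U = 1/h1 + L/k + 1/h2
1/U = 1/801 + 0.004/148 + 1/1065
1/U = 0.0012484395 + 2.7027e-05 + 0.0009389671
1/U = 0.0022144336
U = 451.58 W/(m^2*K)


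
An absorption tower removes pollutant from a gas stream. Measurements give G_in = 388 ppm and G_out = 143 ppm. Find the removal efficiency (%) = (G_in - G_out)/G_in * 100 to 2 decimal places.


Efficiency = (G_in - G_out) / G_in * 100%
Efficiency = (388 - 143) / 388 * 100
Efficiency = 245 / 388 * 100
Efficiency = 63.14%


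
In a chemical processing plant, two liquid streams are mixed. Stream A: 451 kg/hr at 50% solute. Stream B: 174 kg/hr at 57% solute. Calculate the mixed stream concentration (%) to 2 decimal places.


Mass balance on solute: F1*x1 + F2*x2 = F3*x3
F3 = F1 + F2 = 451 + 174 = 625 kg/hr
x3 = (F1*x1 + F2*x2)/F3
x3 = (451*0.5 + 174*0.57) / 625
x3 = 51.95%


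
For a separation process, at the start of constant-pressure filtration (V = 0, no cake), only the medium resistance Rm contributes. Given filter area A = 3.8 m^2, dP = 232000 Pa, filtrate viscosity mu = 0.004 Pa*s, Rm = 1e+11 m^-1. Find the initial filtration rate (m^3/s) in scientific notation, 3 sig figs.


rate = A * dP / (mu * Rm)
rate = 3.8 * 232000 / (0.004 * 1e+11)
rate = 881600.0 / 4.000e+08
rate = 2.20e-03 m^3/s


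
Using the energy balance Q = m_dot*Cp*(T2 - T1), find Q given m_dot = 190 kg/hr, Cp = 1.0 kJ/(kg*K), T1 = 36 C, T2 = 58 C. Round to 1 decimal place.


Q = m_dot * Cp * (T2 - T1)
Q = 190 * 1.0 * (58 - 36)
Q = 190 * 1.0 * 22
Q = 4180.0 kJ/hr


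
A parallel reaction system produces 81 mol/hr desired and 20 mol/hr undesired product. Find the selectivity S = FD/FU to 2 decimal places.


S = desired product rate / undesired product rate
S = 81 / 20
S = 4.05


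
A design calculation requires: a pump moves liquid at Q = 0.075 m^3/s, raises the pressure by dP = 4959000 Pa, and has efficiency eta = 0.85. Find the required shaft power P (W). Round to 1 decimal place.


P = Q * dP / eta
P = 0.075 * 4959000 / 0.85
P = 371925.0 / 0.85
P = 437558.8 W


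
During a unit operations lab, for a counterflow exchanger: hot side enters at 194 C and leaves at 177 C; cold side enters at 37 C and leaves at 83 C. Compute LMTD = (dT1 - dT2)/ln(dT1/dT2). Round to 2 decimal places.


dT1 = Th_in - Tc_out = 194 - 83 = 111
dT2 = Th_out - Tc_in = 177 - 37 = 140
LMTD = (dT1 - dT2) / ln(dT1/dT2)
LMTD = (111 - 140) / ln(111/140)
LMTD = 124.94 K


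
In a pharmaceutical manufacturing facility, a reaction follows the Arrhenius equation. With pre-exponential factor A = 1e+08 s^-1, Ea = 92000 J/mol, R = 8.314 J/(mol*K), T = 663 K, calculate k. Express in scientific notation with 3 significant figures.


k = A * exp(-Ea/(R*T))
k = 1e+08 * exp(-92000 / (8.314 * 663))
k = 1e+08 * exp(-16.690305)
k = 5.64e+00


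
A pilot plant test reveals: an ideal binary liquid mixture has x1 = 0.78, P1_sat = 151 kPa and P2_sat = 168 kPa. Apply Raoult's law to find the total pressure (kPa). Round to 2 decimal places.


P = x1*P1_sat + x2*P2_sat
x2 = 1 - x1 = 1 - 0.78 = 0.22
P = 0.78*151 + 0.22*168
P = 117.78 + 36.96
P = 154.74 kPa


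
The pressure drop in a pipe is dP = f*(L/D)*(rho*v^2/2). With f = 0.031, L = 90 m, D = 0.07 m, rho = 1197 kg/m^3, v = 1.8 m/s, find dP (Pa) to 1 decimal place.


dP = f * (L/D) * (rho*v^2/2)
dP = 0.031 * (90/0.07) * (1197*1.8^2/2)
L/D = 1285.71428571
rho*v^2/2 = 1197*3.24/2 = 1939.14
dP = 0.031 * 1285.71428571 * 1939.14
dP = 77288.6 Pa


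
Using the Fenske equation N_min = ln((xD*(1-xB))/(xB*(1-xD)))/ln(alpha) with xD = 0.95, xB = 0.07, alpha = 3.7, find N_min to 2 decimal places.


N_min = ln((xD*(1-xB))/(xB*(1-xD))) / ln(alpha)
Numerator inside ln: 0.8835 / 0.0035 = 252.428571
ln(252.428571) = 5.531128
ln(alpha) = ln(3.7) = 1.308333
N_min = 5.531128 / 1.308333 = 4.23


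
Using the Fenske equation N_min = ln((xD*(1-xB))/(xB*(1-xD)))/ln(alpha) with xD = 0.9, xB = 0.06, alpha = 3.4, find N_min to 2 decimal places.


N_min = ln((xD*(1-xB))/(xB*(1-xD))) / ln(alpha)
Numerator inside ln: 0.846 / 0.006 = 141.0
ln(141.0) = 4.94876
ln(alpha) = ln(3.4) = 1.223775
N_min = 4.94876 / 1.223775 = 4.04


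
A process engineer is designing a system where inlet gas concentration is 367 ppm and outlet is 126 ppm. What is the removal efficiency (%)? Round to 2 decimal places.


Efficiency = (G_in - G_out) / G_in * 100%
Efficiency = (367 - 126) / 367 * 100
Efficiency = 241 / 367 * 100
Efficiency = 65.67%


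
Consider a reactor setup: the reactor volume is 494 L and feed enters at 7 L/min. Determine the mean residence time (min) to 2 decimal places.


tau = V / v0
tau = 494 / 7
tau = 70.57 min


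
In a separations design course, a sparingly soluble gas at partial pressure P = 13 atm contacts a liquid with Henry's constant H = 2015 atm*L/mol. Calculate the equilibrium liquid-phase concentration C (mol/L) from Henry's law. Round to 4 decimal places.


C = P / H
C = 13 / 2015
C = 0.0065 mol/L


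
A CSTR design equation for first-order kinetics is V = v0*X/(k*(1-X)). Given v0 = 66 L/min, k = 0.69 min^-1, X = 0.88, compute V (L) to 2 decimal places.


V = v0 * X / (k * (1 - X))
V = 66 * 0.88 / (0.69 * (1 - 0.88))
V = 58.08 / (0.69 * 0.12)
V = 58.08 / 0.0828
V = 701.45 L


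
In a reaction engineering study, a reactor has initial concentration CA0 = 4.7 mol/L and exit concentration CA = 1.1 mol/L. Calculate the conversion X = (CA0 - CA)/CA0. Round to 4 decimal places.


X = (CA0 - CA) / CA0
X = (4.7 - 1.1) / 4.7
X = 3.6 / 4.7
X = 0.7660


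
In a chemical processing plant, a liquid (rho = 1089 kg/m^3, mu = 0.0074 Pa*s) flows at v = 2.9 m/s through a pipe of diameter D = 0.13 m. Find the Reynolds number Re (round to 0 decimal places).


Re = rho * v * D / mu
Re = 1089 * 2.9 * 0.13 / 0.0074
Re = 410.553 / 0.0074
Re = 55480


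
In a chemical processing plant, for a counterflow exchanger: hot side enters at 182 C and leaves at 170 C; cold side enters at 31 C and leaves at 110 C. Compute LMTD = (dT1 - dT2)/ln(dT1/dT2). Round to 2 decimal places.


dT1 = Th_in - Tc_out = 182 - 110 = 72
dT2 = Th_out - Tc_in = 170 - 31 = 139
LMTD = (dT1 - dT2) / ln(dT1/dT2)
LMTD = (72 - 139) / ln(72/139)
LMTD = 101.85 K


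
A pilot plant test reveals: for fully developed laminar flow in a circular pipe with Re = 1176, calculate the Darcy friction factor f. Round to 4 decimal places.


f = 64 / Re
f = 64 / 1176
f = 0.0544


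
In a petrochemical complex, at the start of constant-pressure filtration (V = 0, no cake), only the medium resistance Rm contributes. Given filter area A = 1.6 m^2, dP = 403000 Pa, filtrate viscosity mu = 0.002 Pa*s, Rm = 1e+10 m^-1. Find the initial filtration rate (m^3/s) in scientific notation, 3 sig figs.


rate = A * dP / (mu * Rm)
rate = 1.6 * 403000 / (0.002 * 1e+10)
rate = 644800.0 / 2.000e+07
rate = 3.22e-02 m^3/s


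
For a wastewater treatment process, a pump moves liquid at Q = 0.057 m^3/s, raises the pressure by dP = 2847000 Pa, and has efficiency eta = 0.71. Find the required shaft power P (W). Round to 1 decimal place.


P = Q * dP / eta
P = 0.057 * 2847000 / 0.71
P = 162279.0 / 0.71
P = 228562.0 W


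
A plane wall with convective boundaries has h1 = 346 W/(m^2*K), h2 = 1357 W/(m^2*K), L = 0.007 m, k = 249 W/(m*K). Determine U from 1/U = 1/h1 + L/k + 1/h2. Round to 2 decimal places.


1/U = 1/h1 + L/k + 1/h2
1/U = 1/346 + 0.007/249 + 1/1357
1/U = 0.0028901734 + 2.81124e-05 + 0.0007369197
1/U = 0.0036552055
U = 273.58 W/(m^2*K)


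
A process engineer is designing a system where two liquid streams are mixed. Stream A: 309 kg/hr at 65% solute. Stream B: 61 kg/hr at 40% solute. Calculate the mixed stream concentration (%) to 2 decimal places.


Mass balance on solute: F1*x1 + F2*x2 = F3*x3
F3 = F1 + F2 = 309 + 61 = 370 kg/hr
x3 = (F1*x1 + F2*x2)/F3
x3 = (309*0.65 + 61*0.4) / 370
x3 = 60.88%


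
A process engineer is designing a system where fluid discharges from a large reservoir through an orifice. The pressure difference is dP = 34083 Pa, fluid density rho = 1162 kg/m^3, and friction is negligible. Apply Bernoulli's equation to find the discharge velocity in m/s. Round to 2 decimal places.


v = sqrt(2*dP/rho)
v = sqrt(2*34083/1162)
v = sqrt(58.662651)
v = 7.66 m/s


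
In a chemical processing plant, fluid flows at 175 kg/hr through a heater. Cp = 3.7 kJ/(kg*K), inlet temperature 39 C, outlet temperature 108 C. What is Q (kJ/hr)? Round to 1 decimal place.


Q = m_dot * Cp * (T2 - T1)
Q = 175 * 3.7 * (108 - 39)
Q = 175 * 3.7 * 69
Q = 44677.5 kJ/hr


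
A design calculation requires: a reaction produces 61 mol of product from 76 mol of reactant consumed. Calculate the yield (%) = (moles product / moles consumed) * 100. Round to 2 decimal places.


Yield = (moles product / moles consumed) * 100%
Yield = (61 / 76) * 100
Yield = 0.8026 * 100
Yield = 80.26%


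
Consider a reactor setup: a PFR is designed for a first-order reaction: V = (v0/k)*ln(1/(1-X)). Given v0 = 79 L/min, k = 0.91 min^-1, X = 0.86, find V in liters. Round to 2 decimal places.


V = (v0/k) * ln(1/(1-X))
V = (79/0.91) * ln(1/(1-0.86))
V = 86.813187 * ln(7.142857)
V = 86.813187 * 1.966113
V = 170.68 L


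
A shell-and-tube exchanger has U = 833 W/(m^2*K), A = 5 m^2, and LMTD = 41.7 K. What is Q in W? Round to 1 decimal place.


Q = U * A * LMTD
Q = 833 * 5 * 41.7
Q = 173680.5 W


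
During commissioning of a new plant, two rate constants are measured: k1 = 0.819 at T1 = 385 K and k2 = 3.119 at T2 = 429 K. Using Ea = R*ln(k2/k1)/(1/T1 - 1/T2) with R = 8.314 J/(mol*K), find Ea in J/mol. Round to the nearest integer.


Ea = R * ln(k2/k1) / (1/T1 - 1/T2)
ln(k2/k1) = ln(3.119/0.819) = 1.3371836
1/T1 - 1/T2 = 1/385 - 1/429 = 0.000266400266
Ea = 8.314 * 1.3371836 / 0.000266400266
Ea = 41732 J/mol


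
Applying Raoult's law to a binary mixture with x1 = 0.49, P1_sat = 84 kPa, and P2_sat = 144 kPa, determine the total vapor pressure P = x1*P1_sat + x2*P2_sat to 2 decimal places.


P = x1*P1_sat + x2*P2_sat
x2 = 1 - x1 = 1 - 0.49 = 0.51
P = 0.49*84 + 0.51*144
P = 41.16 + 73.44
P = 114.60 kPa


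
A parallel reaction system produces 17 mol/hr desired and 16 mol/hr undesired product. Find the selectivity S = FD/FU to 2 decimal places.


S = desired product rate / undesired product rate
S = 17 / 16
S = 1.06


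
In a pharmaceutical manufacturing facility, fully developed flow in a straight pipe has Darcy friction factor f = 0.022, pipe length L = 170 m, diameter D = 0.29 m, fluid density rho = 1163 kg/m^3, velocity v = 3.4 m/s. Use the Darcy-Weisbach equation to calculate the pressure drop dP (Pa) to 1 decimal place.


dP = f * (L/D) * (rho*v^2/2)
dP = 0.022 * (170/0.29) * (1163*3.4^2/2)
L/D = 586.20689655
rho*v^2/2 = 1163*11.56/2 = 6722.14
dP = 0.022 * 586.20689655 * 6722.14
dP = 86692.4 Pa


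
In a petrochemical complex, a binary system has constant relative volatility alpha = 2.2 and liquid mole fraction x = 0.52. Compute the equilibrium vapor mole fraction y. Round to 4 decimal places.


y = alpha*x / (1 + (alpha-1)*x)
y = 2.2*0.52 / (1 + (2.2-1)*0.52)
y = 1.144 / (1 + 0.624)
y = 1.144 / 1.624
y = 0.7044


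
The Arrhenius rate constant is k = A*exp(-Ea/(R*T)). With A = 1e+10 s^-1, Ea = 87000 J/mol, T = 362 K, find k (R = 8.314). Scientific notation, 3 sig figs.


k = A * exp(-Ea/(R*T))
k = 1e+10 * exp(-87000 / (8.314 * 362))
k = 1e+10 * exp(-28.906843)
k = 2.79e-03


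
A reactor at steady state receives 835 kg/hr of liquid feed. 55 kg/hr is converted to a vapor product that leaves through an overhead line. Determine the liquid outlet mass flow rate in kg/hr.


Steady-state mass balance on the main outlet: F_out = F_in - F_removed
F_out = 835 - 55
F_out = 780 kg/hr


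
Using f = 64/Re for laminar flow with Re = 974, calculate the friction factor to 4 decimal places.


f = 64 / Re
f = 64 / 974
f = 0.0657


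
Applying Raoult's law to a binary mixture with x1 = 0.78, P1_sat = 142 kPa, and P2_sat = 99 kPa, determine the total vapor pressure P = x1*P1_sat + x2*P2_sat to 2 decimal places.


P = x1*P1_sat + x2*P2_sat
x2 = 1 - x1 = 1 - 0.78 = 0.22
P = 0.78*142 + 0.22*99
P = 110.76 + 21.78
P = 132.54 kPa


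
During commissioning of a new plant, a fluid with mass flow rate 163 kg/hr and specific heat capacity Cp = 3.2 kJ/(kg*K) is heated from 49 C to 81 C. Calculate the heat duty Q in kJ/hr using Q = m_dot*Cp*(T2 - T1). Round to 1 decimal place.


Q = m_dot * Cp * (T2 - T1)
Q = 163 * 3.2 * (81 - 49)
Q = 163 * 3.2 * 32
Q = 16691.2 kJ/hr


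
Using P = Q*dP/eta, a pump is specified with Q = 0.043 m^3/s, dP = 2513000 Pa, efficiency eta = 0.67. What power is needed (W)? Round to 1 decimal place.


P = Q * dP / eta
P = 0.043 * 2513000 / 0.67
P = 108059.0 / 0.67
P = 161282.1 W


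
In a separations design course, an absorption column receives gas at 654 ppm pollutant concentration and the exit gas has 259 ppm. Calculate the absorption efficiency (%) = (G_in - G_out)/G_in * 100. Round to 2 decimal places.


Efficiency = (G_in - G_out) / G_in * 100%
Efficiency = (654 - 259) / 654 * 100
Efficiency = 395 / 654 * 100
Efficiency = 60.40%


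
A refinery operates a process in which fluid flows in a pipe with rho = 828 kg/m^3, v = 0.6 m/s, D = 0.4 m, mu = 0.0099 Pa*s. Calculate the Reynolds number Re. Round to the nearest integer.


Re = rho * v * D / mu
Re = 828 * 0.6 * 0.4 / 0.0099
Re = 198.72 / 0.0099
Re = 20073


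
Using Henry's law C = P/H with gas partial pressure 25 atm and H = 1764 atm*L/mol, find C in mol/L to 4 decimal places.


C = P / H
C = 25 / 1764
C = 0.0142 mol/L


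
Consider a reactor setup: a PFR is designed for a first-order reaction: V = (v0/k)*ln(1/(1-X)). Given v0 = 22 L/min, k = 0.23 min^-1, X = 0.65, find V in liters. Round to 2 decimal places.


V = (v0/k) * ln(1/(1-X))
V = (22/0.23) * ln(1/(1-0.65))
V = 95.652174 * ln(2.857143)
V = 95.652174 * 1.049822
V = 100.42 L


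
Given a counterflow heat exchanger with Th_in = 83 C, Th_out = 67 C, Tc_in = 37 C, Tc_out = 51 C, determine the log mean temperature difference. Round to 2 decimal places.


dT1 = Th_in - Tc_out = 83 - 51 = 32
dT2 = Th_out - Tc_in = 67 - 37 = 30
LMTD = (dT1 - dT2) / ln(dT1/dT2)
LMTD = (32 - 30) / ln(32/30)
LMTD = 30.99 K


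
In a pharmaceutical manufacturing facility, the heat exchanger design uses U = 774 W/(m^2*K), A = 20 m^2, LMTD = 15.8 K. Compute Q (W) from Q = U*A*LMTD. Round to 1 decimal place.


Q = U * A * LMTD
Q = 774 * 20 * 15.8
Q = 244584.0 W


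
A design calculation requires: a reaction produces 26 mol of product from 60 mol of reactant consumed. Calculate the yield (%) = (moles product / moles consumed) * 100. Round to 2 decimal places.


Yield = (moles product / moles consumed) * 100%
Yield = (26 / 60) * 100
Yield = 0.4333 * 100
Yield = 43.33%


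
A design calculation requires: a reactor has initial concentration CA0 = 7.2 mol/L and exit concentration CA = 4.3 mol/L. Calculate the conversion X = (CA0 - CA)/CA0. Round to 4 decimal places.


X = (CA0 - CA) / CA0
X = (7.2 - 4.3) / 7.2
X = 2.9 / 7.2
X = 0.4028


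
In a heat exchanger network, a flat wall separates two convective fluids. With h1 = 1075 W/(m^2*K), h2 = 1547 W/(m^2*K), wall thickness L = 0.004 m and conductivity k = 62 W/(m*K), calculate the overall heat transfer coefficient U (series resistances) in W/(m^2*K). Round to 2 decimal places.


1/U = 1/h1 + L/k + 1/h2
1/U = 1/1075 + 0.004/62 + 1/1547
1/U = 0.0009302326 + 6.45161e-05 + 0.0006464124
1/U = 0.0016411611
U = 609.32 W/(m^2*K)


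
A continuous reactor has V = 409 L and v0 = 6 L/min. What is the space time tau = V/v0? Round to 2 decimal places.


tau = V / v0
tau = 409 / 6
tau = 68.17 min


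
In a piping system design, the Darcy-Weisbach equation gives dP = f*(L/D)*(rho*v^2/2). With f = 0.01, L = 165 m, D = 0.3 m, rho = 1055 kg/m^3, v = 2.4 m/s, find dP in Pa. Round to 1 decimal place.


dP = f * (L/D) * (rho*v^2/2)
dP = 0.01 * (165/0.3) * (1055*2.4^2/2)
L/D = 550.0
rho*v^2/2 = 1055*5.76/2 = 3038.4
dP = 0.01 * 550.0 * 3038.4
dP = 16711.2 Pa


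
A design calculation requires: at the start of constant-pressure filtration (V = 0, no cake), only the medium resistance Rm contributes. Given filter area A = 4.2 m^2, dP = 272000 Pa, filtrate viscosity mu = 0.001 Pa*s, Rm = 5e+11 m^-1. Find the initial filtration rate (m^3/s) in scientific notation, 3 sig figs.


rate = A * dP / (mu * Rm)
rate = 4.2 * 272000 / (0.001 * 5e+11)
rate = 1142400.0 / 5.000e+08
rate = 2.28e-03 m^3/s


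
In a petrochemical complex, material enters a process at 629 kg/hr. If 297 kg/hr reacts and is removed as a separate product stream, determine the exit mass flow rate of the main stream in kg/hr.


Steady-state mass balance on the main outlet: F_out = F_in - F_removed
F_out = 629 - 297
F_out = 332 kg/hr


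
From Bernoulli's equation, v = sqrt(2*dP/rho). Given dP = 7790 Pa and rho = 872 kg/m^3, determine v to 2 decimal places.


v = sqrt(2*dP/rho)
v = sqrt(2*7790/872)
v = sqrt(17.866972)
v = 4.23 m/s


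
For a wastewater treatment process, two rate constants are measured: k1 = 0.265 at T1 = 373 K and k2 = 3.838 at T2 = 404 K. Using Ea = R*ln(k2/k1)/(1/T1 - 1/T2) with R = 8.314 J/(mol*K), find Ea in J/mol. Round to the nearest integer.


Ea = R * ln(k2/k1) / (1/T1 - 1/T2)
ln(k2/k1) = ln(3.838/0.265) = 2.6729769
1/T1 - 1/T2 = 1/373 - 1/404 = 0.000205717623
Ea = 8.314 * 2.6729769 / 0.000205717623
Ea = 108027 J/mol


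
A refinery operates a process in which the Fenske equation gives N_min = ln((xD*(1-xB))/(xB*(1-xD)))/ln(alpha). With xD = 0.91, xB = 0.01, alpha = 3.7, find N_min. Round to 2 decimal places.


N_min = ln((xD*(1-xB))/(xB*(1-xD))) / ln(alpha)
Numerator inside ln: 0.9009 / 0.0009 = 1001.0
ln(1001.0) = 6.908755
ln(alpha) = ln(3.7) = 1.308333
N_min = 6.908755 / 1.308333 = 5.28
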